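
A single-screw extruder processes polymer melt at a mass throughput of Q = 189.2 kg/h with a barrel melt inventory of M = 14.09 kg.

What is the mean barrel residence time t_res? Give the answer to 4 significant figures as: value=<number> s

Convert throughput: Q = 189.2 kg/h = 189.2/3600 = 0.0525556 kg/s
t_res = M / Q_s = 14.09 / 0.0525556 = 268.097 s

value=268.1 s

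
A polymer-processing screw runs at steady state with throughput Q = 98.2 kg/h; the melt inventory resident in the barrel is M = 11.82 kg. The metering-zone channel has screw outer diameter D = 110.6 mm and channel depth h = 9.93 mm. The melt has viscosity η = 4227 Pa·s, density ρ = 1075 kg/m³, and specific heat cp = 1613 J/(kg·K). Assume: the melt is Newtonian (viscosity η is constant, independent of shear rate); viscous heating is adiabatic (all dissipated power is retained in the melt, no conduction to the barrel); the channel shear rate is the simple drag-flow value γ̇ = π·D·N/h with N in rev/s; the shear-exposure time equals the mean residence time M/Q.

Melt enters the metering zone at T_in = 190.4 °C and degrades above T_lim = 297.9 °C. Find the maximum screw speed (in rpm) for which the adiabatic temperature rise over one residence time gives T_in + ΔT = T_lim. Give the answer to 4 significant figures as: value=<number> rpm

value=17.30 rpm

Q_s = Q / 3600 = 98.2 / 3600 = 0.0272778 kg/s
t_res = M / Q_s = 11.82 / 0.0272778 = 433.32 s
Convert to metres: D = 0.1106 m, h = 0.00993 m
ΔT_a = T_lim − T_in = 297.9 °C − 190.4 °C = 107.5 K
Invert ΔT = ηγ̇²t_res/(ρcp) for γ̇: γ̇_max² = ΔT_a ρ cp / (η t_res) = 107.5·1075·1613 / (4227·433.32) = 101.768 s⁻²
γ̇_max = sqrt(101.768) = 10.088 s⁻¹
N_max = γ̇_max·h / (π·D) = 10.088 · 0.00993 / (π · 0.1106) = 0.288303 rev/s = 17.2982 rpm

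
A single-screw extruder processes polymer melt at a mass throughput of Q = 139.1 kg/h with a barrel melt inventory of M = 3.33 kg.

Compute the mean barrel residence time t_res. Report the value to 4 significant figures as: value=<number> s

Throughput in SI: Q_s = 139.1 kg/h ÷ 3600 s/h = 0.0386389 kg/s
t_res = M / Q_s = 3.33 / 0.0386389 = 86.1826 s

value=86.18 s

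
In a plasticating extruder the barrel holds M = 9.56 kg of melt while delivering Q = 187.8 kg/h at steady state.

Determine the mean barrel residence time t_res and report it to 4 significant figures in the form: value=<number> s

value=183.3 s

Q_s = Q / 3600 = 187.8 / 3600 = 0.0521667 kg/s
Mean residence time: t_res = M/Q_s = 9.56 kg / 0.0521667 kg/s = 183.259 s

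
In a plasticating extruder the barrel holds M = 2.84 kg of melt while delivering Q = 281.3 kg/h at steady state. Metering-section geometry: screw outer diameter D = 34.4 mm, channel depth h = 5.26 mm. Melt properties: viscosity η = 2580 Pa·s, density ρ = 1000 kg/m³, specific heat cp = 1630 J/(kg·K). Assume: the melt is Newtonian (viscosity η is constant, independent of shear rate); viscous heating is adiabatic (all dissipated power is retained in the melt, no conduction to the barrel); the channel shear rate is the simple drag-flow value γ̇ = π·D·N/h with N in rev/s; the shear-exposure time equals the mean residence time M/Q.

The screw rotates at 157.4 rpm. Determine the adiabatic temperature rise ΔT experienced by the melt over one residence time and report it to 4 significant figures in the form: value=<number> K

value=167.1 K

Q_s = Q / 3600 = 281.3 / 3600 = 0.0781389 kg/s
t_res = M / Q_s = 2.84 / 0.0781389 = 36.3455 s
D = 34.4 mm = 0.0344 m;  h = 5.26 mm = 0.00526 m;  N = 157.4 rpm / 60 = 2.62333 rev/s
γ̇ = π D N / h = (π)(0.0344)(2.62333) / 0.00526 = 53.8984 s⁻¹
ΔT = η·γ̇²·t_res/(ρ·cp) = [2580 × 53.8984² × 36.3455] / [1000 × 1630] = 167.123 K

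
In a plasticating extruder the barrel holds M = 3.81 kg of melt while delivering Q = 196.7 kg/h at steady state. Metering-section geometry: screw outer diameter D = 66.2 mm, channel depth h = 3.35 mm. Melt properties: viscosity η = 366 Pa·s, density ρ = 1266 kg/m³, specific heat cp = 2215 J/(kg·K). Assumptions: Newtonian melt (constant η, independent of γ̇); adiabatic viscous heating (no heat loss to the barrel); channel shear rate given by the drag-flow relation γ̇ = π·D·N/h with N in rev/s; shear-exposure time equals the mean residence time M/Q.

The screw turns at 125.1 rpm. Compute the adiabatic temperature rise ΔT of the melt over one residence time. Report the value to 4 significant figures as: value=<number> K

Convert throughput: Q = 196.7 kg/h = 196.7/3600 = 0.0546389 kg/s
Mean residence time: t_res = M/Q_s = 3.81 kg / 0.0546389 kg/s = 69.7306 s
Convert to SI: D = 0.0662 m, h = 0.00335 m, N = 125.1/60 = 2.085 rev/s
γ̇ = π·D·N / h = π · 0.0662 · 2.085 / 0.00335 = 129.44 s⁻¹
Adiabatic rise: ΔT = η γ̇² t_res / (ρ cp) = 366·(129.44)²·69.7306 / (1266·2215) = 152.488 K

value=152.5 K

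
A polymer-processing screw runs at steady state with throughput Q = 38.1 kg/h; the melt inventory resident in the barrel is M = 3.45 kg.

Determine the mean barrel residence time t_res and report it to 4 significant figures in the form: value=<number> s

value=326.0 s

Q_s = Q / 3600 = 38.1 / 3600 = 0.0105833 kg/s
t_res = M / Q_s = 3.45 ÷ 0.0105833 = 325.984 s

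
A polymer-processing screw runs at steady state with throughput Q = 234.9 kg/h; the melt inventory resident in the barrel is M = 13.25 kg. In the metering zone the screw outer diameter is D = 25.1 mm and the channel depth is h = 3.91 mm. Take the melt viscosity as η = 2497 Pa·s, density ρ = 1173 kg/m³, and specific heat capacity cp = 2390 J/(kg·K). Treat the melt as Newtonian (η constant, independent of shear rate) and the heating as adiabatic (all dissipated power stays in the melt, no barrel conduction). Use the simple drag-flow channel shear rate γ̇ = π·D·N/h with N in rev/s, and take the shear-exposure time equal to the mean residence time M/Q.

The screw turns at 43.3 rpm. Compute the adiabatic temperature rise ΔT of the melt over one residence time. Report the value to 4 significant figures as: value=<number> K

Convert throughput: Q = 234.9 kg/h = 234.9/3600 = 0.06525 kg/s
Mean residence time: t_res = M/Q_s = 13.25 kg / 0.06525 kg/s = 203.065 s
Geometry in metres: D = 25.1 mm → 0.0251 m, h = 3.91 mm → 0.00391 m; screw speed N = 43.3 rpm = 0.721667 rev/s
Shear rate: γ̇ = πDN/h = π·0.0251·0.721667/0.00391 = 14.554 s⁻¹
ΔT = η·γ̇²·t_res / (ρ·cp) = 2497 · (14.554)² · 203.065 / (1173 · 2390) = 38.3111 K

value=38.31 K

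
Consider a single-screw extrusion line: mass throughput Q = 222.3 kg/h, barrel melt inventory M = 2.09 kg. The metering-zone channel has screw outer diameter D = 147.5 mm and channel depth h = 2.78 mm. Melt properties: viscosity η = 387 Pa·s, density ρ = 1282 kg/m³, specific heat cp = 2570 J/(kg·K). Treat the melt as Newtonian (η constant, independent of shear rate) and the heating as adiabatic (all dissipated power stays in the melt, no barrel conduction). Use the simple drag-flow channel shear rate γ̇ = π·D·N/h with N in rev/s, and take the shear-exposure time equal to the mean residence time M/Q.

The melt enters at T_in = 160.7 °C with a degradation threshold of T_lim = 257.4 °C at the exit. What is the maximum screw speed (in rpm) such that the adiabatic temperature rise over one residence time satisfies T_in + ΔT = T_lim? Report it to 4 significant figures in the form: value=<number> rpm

Q_s = Q / 3600 = 222.3 / 3600 = 0.06175 kg/s
t_res = M / Q_s = 2.09 ÷ 0.06175 = 33.8462 s
Geometry in SI: D = 147.5 mm → 0.1475 m, h = 2.78 mm → 0.00278 m
ΔT_a = T_lim − T_in = 257.4 − 160.7 = 96.7 K
γ̇_max² = ΔT_a·ρ·cp/(η·t_res) = 96.7·1282·2570/(387·33.8462) = 24323.6 s⁻²
γ̇_max = sqrt(24323.6) = 155.96 s⁻¹
N_max = γ̇_max h / (πD) = 155.96·0.00278/(π·0.1475) = 0.935657 rev/s → ×60 = 56.1394 rpm

value=56.14 rpm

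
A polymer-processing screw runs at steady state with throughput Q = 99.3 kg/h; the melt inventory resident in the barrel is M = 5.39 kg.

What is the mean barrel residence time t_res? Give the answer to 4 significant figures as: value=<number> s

value=195.4 s

Throughput in SI: Q_s = 99.3 kg/h ÷ 3600 s/h = 0.0275833 kg/s
Mean residence time: t_res = M/Q_s = 5.39 kg / 0.0275833 kg/s = 195.408 s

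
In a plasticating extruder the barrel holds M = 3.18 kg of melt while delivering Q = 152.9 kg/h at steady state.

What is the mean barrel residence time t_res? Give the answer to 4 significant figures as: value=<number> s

Throughput in SI: Q_s = 152.9 kg/h ÷ 3600 s/h = 0.0424722 kg/s
Mean residence time: t_res = M/Q_s = 3.18 kg / 0.0424722 kg/s = 74.8725 s

value=74.87 s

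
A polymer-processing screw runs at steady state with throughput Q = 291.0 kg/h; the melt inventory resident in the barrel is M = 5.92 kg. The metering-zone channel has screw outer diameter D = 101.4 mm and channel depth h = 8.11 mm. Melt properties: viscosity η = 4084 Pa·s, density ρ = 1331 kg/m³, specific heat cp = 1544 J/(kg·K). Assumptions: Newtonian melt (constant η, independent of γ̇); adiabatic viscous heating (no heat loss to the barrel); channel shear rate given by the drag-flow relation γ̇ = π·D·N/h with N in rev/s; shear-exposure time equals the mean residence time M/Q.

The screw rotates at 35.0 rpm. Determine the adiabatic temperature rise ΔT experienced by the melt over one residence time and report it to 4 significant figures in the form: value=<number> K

value=76.41 K

Throughput in SI: Q_s = 291.0 kg/h ÷ 3600 s/h = 0.0808333 kg/s
Mean residence time: t_res = M/Q_s = 5.92 kg / 0.0808333 kg/s = 73.2371 s
Geometry in metres: D = 101.4 mm → 0.1014 m, h = 8.11 mm → 0.00811 m; screw speed N = 35.0 rpm = 0.583333 rev/s
γ̇ = π D N / h = (π)(0.1014)(0.583333) / 0.00811 = 22.9131 s⁻¹
ΔT = η·γ̇²·t_res / (ρ·cp) = 4084 · (22.9131)² · 73.2371 / (1331 · 1544) = 76.4116 K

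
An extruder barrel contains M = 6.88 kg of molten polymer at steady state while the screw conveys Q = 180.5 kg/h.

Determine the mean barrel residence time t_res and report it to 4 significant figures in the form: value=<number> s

Throughput in SI: Q_s = 180.5 kg/h ÷ 3600 s/h = 0.0501389 kg/s
t_res = M / Q_s = 6.88 / 0.0501389 = 137.219 s

value=137.2 s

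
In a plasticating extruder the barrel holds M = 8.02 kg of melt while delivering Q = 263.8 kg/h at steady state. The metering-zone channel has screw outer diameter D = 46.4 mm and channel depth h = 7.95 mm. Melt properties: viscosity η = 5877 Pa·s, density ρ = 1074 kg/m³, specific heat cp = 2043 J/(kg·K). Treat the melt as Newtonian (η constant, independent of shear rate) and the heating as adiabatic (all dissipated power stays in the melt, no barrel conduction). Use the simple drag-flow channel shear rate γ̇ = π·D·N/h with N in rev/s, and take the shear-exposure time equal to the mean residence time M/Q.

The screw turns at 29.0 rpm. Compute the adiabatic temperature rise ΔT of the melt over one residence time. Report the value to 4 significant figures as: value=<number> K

value=23.02 K

Throughput in SI: Q_s = 263.8 kg/h ÷ 3600 s/h = 0.0732778 kg/s
t_res = M / Q_s = 8.02 / 0.0732778 = 109.447 s
D = 46.4 mm = 0.0464 m;  h = 7.95 mm = 0.00795 m;  N = 29.0 rpm / 60 = 0.483333 rev/s
Shear rate: γ̇ = πDN/h = π·0.0464·0.483333/0.00795 = 8.86232 s⁻¹
ΔT = η·γ̇²·t_res / (ρ·cp) = 5877 · (8.86232)² · 109.447 / (1074 · 2043) = 23.024 K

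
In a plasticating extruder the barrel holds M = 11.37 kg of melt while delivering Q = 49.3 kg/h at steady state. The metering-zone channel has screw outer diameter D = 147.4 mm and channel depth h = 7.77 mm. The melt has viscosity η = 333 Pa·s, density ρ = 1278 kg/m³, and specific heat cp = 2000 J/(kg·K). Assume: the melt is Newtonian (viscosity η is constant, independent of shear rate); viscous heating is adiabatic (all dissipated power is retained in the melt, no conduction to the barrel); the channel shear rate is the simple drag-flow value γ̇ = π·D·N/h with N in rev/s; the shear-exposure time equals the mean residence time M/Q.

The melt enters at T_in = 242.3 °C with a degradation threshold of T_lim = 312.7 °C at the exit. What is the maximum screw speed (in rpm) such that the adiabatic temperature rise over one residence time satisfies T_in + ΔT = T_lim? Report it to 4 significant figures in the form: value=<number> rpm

Convert throughput: Q = 49.3 kg/h = 49.3/3600 = 0.0136944 kg/s
Mean residence time: t_res = M/Q_s = 11.37 kg / 0.0136944 kg/s = 830.264 s
Geometry in SI: D = 147.4 mm → 0.1474 m, h = 7.77 mm → 0.00777 m
Allowable rise: ΔT_a = T_lim − T_in = 312.7 − 242.3 = 70.4 K
Invert ΔT = ηγ̇²t_res/(ρcp) for γ̇: γ̇_max² = ΔT_a ρ cp / (η t_res) = 70.4·1278·2000 / (333·830.264) = 650.838 s⁻²
Take the square root: γ̇_max = √(650.838) = 25.5115 s⁻¹
N_max = γ̇_max·h / (π·D) = 25.5115 · 0.00777 / (π · 0.1474) = 0.428066 rev/s = 25.6839 rpm

value=25.68 rpm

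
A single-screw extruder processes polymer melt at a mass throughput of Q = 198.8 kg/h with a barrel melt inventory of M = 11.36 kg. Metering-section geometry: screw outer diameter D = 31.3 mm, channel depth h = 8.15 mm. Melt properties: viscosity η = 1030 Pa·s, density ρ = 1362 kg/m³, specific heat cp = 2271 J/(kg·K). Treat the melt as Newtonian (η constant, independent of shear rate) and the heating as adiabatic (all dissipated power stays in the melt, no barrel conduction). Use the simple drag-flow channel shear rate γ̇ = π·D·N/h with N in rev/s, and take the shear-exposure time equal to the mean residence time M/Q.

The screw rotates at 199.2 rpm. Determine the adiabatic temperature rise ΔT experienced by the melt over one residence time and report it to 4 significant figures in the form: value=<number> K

value=109.9 K

Convert throughput: Q = 198.8 kg/h = 198.8/3600 = 0.0552222 kg/s
t_res = M / Q_s = 11.36 / 0.0552222 = 205.714 s
Geometry in metres: D = 31.3 mm → 0.0313 m, h = 8.15 mm → 0.00815 m; screw speed N = 199.2 rpm = 3.32 rev/s
γ̇ = π D N / h = (π)(0.0313)(3.32) / 0.00815 = 40.0567 s⁻¹
ΔT = η·γ̇²·t_res / (ρ·cp) = 1030 · (40.0567)² · 205.714 / (1362 · 2271) = 109.915 K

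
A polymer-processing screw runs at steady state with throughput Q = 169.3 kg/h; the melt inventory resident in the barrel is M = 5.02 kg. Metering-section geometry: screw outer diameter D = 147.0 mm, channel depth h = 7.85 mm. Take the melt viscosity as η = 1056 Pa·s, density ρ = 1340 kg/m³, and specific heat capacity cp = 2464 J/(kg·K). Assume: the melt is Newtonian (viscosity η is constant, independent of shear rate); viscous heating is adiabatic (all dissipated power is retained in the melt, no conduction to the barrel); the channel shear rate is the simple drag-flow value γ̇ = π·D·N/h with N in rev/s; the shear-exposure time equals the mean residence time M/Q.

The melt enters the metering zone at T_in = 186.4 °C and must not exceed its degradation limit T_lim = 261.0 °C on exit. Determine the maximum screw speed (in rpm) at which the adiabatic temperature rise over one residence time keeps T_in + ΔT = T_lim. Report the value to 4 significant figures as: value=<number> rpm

value=47.67 rpm

Convert throughput: Q = 169.3 kg/h = 169.3/3600 = 0.0470278 kg/s
t_res = M / Q_s = 5.02 / 0.0470278 = 106.745 s
Geometry in SI: D = 147.0 mm → 0.147 m, h = 7.85 mm → 0.00785 m
ΔT_a = T_lim − T_in = 261.0 − 186.4 = 74.6 K
Invert ΔT = ηγ̇²t_res/(ρcp) for γ̇: γ̇_max² = ΔT_a ρ cp / (η t_res) = 74.6·1340·2464 / (1056·106.745) = 2185.1 s⁻²
γ̇_max = sqrt(2185.1) = 46.745 s⁻¹
N_max = γ̇_max·h / (π·D) = 46.745 · 0.00785 / (π · 0.147) = 0.794581 rev/s = 47.6748 rpm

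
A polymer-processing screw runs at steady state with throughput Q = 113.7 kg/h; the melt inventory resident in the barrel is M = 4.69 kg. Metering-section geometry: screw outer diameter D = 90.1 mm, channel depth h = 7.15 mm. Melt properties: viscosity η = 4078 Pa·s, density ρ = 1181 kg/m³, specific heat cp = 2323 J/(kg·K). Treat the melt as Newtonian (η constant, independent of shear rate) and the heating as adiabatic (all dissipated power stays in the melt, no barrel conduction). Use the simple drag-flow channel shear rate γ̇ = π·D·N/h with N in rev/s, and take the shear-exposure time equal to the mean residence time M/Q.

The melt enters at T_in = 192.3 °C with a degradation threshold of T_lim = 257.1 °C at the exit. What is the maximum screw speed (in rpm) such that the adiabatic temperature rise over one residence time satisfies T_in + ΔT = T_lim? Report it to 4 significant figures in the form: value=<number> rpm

value=25.97 rpm

Convert throughput: Q = 113.7 kg/h = 113.7/3600 = 0.0315833 kg/s
Mean residence time: t_res = M/Q_s = 4.69 kg / 0.0315833 kg/s = 148.496 s
Convert to metres: D = 0.0901 m, h = 0.00715 m
ΔT_a = T_lim − T_in = 257.1 °C − 192.3 °C = 64.8 K
γ̇_max² = ΔT_a·ρ·cp / (η·t_res) = [64.8 × 1181 × 2323] / [4078 × 148.496] = 293.57 s⁻²
γ̇_max = sqrt(293.57) = 17.1339 s⁻¹
Solve γ̇ = πDN/h for N: N_max = γ̇_max·h/(π·D) = 17.1339 × 0.00715 / (π × 0.0901) = 0.4328 rev/s = 25.968 rpm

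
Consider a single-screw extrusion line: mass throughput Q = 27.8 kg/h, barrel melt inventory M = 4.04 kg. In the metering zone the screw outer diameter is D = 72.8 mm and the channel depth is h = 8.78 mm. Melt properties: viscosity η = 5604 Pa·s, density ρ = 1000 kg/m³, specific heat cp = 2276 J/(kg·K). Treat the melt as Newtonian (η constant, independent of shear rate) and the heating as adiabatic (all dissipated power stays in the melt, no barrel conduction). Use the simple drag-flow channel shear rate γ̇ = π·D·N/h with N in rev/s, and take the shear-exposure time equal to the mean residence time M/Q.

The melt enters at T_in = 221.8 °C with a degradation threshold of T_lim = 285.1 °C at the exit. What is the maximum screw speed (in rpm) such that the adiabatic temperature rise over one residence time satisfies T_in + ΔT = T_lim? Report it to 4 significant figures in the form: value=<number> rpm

value=16.15 rpm

Convert throughput: Q = 27.8 kg/h = 27.8/3600 = 0.00772222 kg/s
t_res = M / Q_s = 4.04 / 0.00772222 = 523.165 s
Geometry in SI: D = 72.8 mm → 0.0728 m, h = 8.78 mm → 0.00878 m
Allowable rise: ΔT_a = T_lim − T_in = 285.1 − 221.8 = 63.3 K
γ̇_max² = ΔT_a·ρ·cp / (η·t_res) = [63.3 × 1000 × 2276] / [5604 × 523.165] = 49.1404 s⁻²
Take the square root: γ̇_max = √(49.1404) = 7.01002 s⁻¹
Solve γ̇ = πDN/h for N: N_max = γ̇_max·h/(π·D) = 7.01002 × 0.00878 / (π × 0.0728) = 0.269112 rev/s = 16.1467 rpm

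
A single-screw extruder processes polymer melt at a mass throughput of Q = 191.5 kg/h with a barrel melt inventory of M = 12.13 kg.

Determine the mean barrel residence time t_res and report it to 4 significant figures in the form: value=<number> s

value=228.0 s

Throughput in SI: Q_s = 191.5 kg/h ÷ 3600 s/h = 0.0531944 kg/s
t_res = M / Q_s = 12.13 / 0.0531944 = 228.031 s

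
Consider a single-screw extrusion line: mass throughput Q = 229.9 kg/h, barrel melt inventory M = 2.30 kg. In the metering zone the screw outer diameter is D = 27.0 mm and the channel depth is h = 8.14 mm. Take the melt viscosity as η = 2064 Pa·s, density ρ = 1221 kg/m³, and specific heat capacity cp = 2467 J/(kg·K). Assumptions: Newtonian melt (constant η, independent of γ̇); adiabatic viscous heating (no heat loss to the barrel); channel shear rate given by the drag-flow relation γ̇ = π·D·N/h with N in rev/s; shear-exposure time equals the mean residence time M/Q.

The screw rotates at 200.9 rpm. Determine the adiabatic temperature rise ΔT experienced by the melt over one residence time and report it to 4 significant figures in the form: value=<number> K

Q_s = Q / 3600 = 229.9 / 3600 = 0.0638611 kg/s
Mean residence time: t_res = M/Q_s = 2.30 kg / 0.0638611 kg/s = 36.0157 s
Geometry in metres: D = 27.0 mm → 0.027 m, h = 8.14 mm → 0.00814 m; screw speed N = 200.9 rpm = 3.34833 rev/s
Shear rate: γ̇ = πDN/h = π·0.027·3.34833/0.00814 = 34.8914 s⁻¹
ΔT = η·γ̇²·t_res/(ρ·cp) = [2064 × 34.8914² × 36.0157] / [1221 × 2467] = 30.0436 K

value=30.04 K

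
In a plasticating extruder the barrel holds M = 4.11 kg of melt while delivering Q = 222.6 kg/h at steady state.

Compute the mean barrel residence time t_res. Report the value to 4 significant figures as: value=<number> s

Throughput in SI: Q_s = 222.6 kg/h ÷ 3600 s/h = 0.0618333 kg/s
Mean residence time: t_res = M/Q_s = 4.11 kg / 0.0618333 kg/s = 66.469 s

value=66.47 s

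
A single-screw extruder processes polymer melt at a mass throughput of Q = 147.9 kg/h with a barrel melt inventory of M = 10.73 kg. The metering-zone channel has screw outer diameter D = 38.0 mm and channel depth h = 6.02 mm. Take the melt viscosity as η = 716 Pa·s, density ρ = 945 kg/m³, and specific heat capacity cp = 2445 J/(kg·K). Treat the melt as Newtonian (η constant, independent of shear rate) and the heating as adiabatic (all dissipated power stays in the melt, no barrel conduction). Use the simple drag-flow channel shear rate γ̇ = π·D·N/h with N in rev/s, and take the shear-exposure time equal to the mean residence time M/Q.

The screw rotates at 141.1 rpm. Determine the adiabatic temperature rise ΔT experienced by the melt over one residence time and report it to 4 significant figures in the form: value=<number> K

value=176.0 K

Convert throughput: Q = 147.9 kg/h = 147.9/3600 = 0.0410833 kg/s
Mean residence time: t_res = M/Q_s = 10.73 kg / 0.0410833 kg/s = 261.176 s
Convert to SI: D = 0.038 m, h = 0.00602 m, N = 141.1/60 = 2.35167 rev/s
Shear rate: γ̇ = πDN/h = π·0.038·2.35167/0.00602 = 46.6351 s⁻¹
ΔT = η·γ̇²·t_res/(ρ·cp) = [716 × 46.6351² × 261.176] / [945 × 2445] = 176.02 K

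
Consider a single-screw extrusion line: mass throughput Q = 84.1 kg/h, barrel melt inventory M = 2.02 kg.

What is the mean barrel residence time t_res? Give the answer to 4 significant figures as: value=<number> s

Throughput in SI: Q_s = 84.1 kg/h ÷ 3600 s/h = 0.0233611 kg/s
t_res = M / Q_s = 2.02 ÷ 0.0233611 = 86.4685 s

value=86.47 s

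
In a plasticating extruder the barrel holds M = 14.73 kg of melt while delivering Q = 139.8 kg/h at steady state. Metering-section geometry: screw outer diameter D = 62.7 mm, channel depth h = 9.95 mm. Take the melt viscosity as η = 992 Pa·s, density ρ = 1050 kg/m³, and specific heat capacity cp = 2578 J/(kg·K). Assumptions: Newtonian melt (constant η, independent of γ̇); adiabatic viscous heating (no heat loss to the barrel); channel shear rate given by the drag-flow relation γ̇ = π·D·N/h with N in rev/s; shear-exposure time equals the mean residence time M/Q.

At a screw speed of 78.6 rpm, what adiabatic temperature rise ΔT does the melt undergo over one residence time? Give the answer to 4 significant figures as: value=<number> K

Convert throughput: Q = 139.8 kg/h = 139.8/3600 = 0.0388333 kg/s
Mean residence time: t_res = M/Q_s = 14.73 kg / 0.0388333 kg/s = 379.313 s
Convert to SI: D = 0.0627 m, h = 0.00995 m, N = 78.6/60 = 1.31 rev/s
Shear rate: γ̇ = πDN/h = π·0.0627·1.31/0.00995 = 25.9338 s⁻¹
Adiabatic rise: ΔT = η γ̇² t_res / (ρ cp) = 992·(25.9338)²·379.313 / (1050·2578) = 93.4908 K

value=93.49 K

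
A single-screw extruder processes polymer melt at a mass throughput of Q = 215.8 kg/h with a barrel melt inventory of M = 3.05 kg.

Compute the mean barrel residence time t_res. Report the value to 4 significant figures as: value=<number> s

Throughput in SI: Q_s = 215.8 kg/h ÷ 3600 s/h = 0.0599444 kg/s
t_res = M / Q_s = 3.05 ÷ 0.0599444 = 50.8804 s

value=50.88 s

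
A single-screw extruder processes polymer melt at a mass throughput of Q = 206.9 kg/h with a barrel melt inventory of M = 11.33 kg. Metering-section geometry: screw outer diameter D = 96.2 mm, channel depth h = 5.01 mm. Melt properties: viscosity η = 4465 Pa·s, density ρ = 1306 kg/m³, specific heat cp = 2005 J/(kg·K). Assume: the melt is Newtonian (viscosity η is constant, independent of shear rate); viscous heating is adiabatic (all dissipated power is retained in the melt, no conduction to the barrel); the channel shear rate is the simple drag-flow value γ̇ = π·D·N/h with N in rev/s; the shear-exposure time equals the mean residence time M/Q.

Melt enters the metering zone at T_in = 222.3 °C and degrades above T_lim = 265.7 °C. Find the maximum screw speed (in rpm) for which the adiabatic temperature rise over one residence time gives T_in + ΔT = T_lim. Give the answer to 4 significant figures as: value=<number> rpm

Convert throughput: Q = 206.9 kg/h = 206.9/3600 = 0.0574722 kg/s
t_res = M / Q_s = 11.33 ÷ 0.0574722 = 197.139 s
D = 96.2 mm = 0.0962 m;  h = 5.01 mm = 0.00501 m
Allowable rise: ΔT_a = T_lim − T_in = 265.7 − 222.3 = 43.4 K
γ̇_max² = ΔT_a·ρ·cp/(η·t_res) = 43.4·1306·2005/(4465·197.139) = 129.108 s⁻²
γ̇_max = √129.108 = 11.3626 s⁻¹
Solve γ̇ = πDN/h for N: N_max = γ̇_max·h/(π·D) = 11.3626 × 0.00501 / (π × 0.0962) = 0.18836 rev/s = 11.3016 rpm

value=11.30 rpm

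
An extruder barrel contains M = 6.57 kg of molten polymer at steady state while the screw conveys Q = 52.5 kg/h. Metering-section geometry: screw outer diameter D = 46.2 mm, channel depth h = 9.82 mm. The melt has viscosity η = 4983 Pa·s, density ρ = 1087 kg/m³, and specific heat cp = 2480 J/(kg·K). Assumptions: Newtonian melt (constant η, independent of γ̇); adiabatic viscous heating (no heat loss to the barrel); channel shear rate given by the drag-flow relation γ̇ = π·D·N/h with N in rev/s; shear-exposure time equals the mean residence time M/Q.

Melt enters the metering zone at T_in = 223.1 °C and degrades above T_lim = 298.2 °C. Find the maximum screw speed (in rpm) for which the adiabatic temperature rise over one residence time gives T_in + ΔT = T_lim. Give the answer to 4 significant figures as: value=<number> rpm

value=38.55 rpm

Convert throughput: Q = 52.5 kg/h = 52.5/3600 = 0.0145833 kg/s
Mean residence time: t_res = M/Q_s = 6.57 kg / 0.0145833 kg/s = 450.514 s
Geometry in SI: D = 46.2 mm → 0.0462 m, h = 9.82 mm → 0.00982 m
ΔT_a = T_lim − T_in = 298.2 − 223.1 = 75.1 K
Invert ΔT = ηγ̇²t_res/(ρcp) for γ̇: γ̇_max² = ΔT_a ρ cp / (η t_res) = 75.1·1087·2480 / (4983·450.514) = 90.1824 s⁻²
γ̇_max = sqrt(90.1824) = 9.49644 s⁻¹
N_max = γ̇_max h / (πD) = 9.49644·0.00982/(π·0.0462) = 0.642511 rev/s → ×60 = 38.5507 rpm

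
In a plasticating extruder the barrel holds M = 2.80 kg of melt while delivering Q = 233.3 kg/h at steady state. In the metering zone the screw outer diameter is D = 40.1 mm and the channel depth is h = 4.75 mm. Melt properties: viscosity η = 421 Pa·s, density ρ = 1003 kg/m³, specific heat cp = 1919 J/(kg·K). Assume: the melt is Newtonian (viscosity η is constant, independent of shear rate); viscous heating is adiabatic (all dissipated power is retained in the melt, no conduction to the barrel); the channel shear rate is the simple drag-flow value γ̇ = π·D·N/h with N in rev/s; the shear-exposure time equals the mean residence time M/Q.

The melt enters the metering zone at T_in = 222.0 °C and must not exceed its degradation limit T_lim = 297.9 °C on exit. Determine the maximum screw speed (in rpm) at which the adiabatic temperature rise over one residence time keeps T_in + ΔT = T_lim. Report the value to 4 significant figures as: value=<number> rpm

value=202.7 rpm

Convert throughput: Q = 233.3 kg/h = 233.3/3600 = 0.0648056 kg/s
Mean residence time: t_res = M/Q_s = 2.80 kg / 0.0648056 kg/s = 43.2062 s
D = 40.1 mm = 0.0401 m;  h = 4.75 mm = 0.00475 m
ΔT_a = T_lim − T_in = 297.9 °C − 222.0 °C = 75.9 K
Invert ΔT = ηγ̇²t_res/(ρcp) for γ̇: γ̇_max² = ΔT_a ρ cp / (η t_res) = 75.9·1003·1919 / (421·43.2062) = 8031.37 s⁻²
Take the square root: γ̇_max = √(8031.37) = 89.6179 s⁻¹
Solve γ̇ = πDN/h for N: N_max = γ̇_max·h/(π·D) = 89.6179 × 0.00475 / (π × 0.0401) = 3.37905 rev/s = 202.743 rpm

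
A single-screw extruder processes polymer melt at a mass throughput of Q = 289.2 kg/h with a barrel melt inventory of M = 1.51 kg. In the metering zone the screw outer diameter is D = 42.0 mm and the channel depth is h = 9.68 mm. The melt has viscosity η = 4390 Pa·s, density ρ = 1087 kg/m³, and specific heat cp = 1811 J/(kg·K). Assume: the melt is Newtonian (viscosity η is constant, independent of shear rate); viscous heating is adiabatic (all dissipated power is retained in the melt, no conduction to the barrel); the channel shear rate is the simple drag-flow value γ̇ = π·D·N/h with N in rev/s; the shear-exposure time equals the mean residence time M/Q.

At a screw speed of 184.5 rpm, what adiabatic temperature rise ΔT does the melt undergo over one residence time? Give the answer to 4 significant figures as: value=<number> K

value=73.64 K

Throughput in SI: Q_s = 289.2 kg/h ÷ 3600 s/h = 0.0803333 kg/s
t_res = M / Q_s = 1.51 / 0.0803333 = 18.7967 s
Geometry in metres: D = 42.0 mm → 0.042 m, h = 9.68 mm → 0.00968 m; screw speed N = 184.5 rpm = 3.075 rev/s
γ̇ = π D N / h = (π)(0.042)(3.075) / 0.00968 = 41.9149 s⁻¹
Adiabatic rise: ΔT = η γ̇² t_res / (ρ cp) = 4390·(41.9149)²·18.7967 / (1087·1811) = 73.6437 K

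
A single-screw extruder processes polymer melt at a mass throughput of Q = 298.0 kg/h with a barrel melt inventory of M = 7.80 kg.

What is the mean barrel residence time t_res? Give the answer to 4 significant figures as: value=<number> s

Convert throughput: Q = 298.0 kg/h = 298.0/3600 = 0.0827778 kg/s
t_res = M / Q_s = 7.80 ÷ 0.0827778 = 94.2282 s

value=94.23 s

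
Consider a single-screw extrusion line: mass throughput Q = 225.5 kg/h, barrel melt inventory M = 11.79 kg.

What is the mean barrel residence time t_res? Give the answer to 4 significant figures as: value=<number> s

Throughput in SI: Q_s = 225.5 kg/h ÷ 3600 s/h = 0.0626389 kg/s
Mean residence time: t_res = M/Q_s = 11.79 kg / 0.0626389 kg/s = 188.222 s

value=188.2 s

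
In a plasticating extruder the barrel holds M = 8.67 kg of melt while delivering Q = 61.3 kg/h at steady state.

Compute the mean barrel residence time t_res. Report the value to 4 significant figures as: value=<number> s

value=509.2 s

Convert throughput: Q = 61.3 kg/h = 61.3/3600 = 0.0170278 kg/s
t_res = M / Q_s = 8.67 ÷ 0.0170278 = 509.168 s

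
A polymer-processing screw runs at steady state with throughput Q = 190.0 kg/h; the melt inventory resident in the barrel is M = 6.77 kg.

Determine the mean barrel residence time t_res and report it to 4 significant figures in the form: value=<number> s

value=128.3 s

Convert throughput: Q = 190.0 kg/h = 190.0/3600 = 0.0527778 kg/s
Mean residence time: t_res = M/Q_s = 6.77 kg / 0.0527778 kg/s = 128.274 s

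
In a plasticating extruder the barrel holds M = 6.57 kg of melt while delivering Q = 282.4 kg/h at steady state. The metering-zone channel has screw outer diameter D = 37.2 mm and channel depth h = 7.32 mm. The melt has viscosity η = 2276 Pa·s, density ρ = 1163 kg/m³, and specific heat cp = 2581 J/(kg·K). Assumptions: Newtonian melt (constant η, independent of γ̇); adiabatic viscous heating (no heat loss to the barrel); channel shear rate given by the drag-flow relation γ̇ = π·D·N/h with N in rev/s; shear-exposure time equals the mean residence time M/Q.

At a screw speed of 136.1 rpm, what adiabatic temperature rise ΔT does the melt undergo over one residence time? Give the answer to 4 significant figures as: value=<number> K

Throughput in SI: Q_s = 282.4 kg/h ÷ 3600 s/h = 0.0784444 kg/s
Mean residence time: t_res = M/Q_s = 6.57 kg / 0.0784444 kg/s = 83.7535 s
Convert to SI: D = 0.0372 m, h = 0.00732 m, N = 136.1/60 = 2.26833 rev/s
Shear rate: γ̇ = πDN/h = π·0.0372·2.26833/0.00732 = 36.215 s⁻¹
ΔT = η·γ̇²·t_res/(ρ·cp) = [2276 × 36.215² × 83.7535] / [1163 × 2581] = 83.2885 K

value=83.29 K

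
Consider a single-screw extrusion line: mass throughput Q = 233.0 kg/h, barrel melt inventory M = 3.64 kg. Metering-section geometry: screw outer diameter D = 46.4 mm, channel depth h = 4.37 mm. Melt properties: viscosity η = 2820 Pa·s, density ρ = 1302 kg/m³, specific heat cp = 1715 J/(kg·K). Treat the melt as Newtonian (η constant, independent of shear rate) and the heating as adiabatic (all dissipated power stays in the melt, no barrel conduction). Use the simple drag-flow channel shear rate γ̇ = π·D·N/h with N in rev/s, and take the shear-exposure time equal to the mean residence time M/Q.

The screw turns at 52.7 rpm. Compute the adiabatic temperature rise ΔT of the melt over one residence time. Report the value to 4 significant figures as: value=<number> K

value=60.97 K

Q_s = Q / 3600 = 233.0 / 3600 = 0.0647222 kg/s
t_res = M / Q_s = 3.64 ÷ 0.0647222 = 56.2403 s
D = 46.4 mm = 0.0464 m;  h = 4.37 mm = 0.00437 m;  N = 52.7 rpm / 60 = 0.878333 rev/s
Shear rate: γ̇ = πDN/h = π·0.0464·0.878333/0.00437 = 29.2985 s⁻¹
Adiabatic rise: ΔT = η γ̇² t_res / (ρ cp) = 2820·(29.2985)²·56.2403 / (1302·1715) = 60.9696 K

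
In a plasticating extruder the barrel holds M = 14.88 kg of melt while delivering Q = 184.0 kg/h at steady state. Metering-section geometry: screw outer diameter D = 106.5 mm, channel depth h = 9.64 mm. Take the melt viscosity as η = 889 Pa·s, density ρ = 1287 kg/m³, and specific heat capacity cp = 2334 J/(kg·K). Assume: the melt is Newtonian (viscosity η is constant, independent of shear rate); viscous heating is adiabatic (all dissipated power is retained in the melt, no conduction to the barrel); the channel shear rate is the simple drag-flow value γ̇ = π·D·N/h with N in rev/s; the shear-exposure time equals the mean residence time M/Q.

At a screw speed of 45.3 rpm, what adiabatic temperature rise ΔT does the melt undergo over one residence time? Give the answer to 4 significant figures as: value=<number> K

Throughput in SI: Q_s = 184.0 kg/h ÷ 3600 s/h = 0.0511111 kg/s
t_res = M / Q_s = 14.88 / 0.0511111 = 291.13 s
Convert to SI: D = 0.1065 m, h = 0.00964 m, N = 45.3/60 = 0.755 rev/s
γ̇ = π D N / h = (π)(0.1065)(0.755) / 0.00964 = 26.2041 s⁻¹
Adiabatic rise: ΔT = η γ̇² t_res / (ρ cp) = 889·(26.2041)²·291.13 / (1287·2334) = 59.1628 K

value=59.16 K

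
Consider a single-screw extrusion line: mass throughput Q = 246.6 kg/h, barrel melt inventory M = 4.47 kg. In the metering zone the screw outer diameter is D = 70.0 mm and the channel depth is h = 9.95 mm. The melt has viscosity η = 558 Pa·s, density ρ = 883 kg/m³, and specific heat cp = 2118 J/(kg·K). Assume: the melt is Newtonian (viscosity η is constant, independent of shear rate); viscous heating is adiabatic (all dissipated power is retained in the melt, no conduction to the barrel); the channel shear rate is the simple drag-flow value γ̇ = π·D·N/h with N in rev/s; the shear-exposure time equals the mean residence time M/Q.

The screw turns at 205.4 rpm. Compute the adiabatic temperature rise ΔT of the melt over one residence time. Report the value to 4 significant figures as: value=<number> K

value=111.5 K

Q_s = Q / 3600 = 246.6 / 3600 = 0.0685 kg/s
Mean residence time: t_res = M/Q_s = 4.47 kg / 0.0685 kg/s = 65.2555 s
D = 70.0 mm = 0.07 m;  h = 9.95 mm = 0.00995 m;  N = 205.4 rpm / 60 = 3.42333 rev/s
γ̇ = π·D·N / h = π · 0.07 · 3.42333 / 0.00995 = 75.6613 s⁻¹
Adiabatic rise: ΔT = η γ̇² t_res / (ρ cp) = 558·(75.6613)²·65.2555 / (883·2118) = 111.458 K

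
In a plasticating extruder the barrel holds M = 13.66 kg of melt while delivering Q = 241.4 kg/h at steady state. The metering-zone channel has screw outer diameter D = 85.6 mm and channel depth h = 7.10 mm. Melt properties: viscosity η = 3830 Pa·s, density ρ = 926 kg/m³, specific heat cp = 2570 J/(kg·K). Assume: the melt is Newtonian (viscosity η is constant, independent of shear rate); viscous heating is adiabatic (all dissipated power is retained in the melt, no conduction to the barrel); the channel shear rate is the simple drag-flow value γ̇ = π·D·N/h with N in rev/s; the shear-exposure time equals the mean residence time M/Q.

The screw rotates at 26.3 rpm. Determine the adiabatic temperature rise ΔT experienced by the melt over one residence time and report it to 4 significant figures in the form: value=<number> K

value=90.37 K

Throughput in SI: Q_s = 241.4 kg/h ÷ 3600 s/h = 0.0670556 kg/s
t_res = M / Q_s = 13.66 / 0.0670556 = 203.712 s
Convert to SI: D = 0.0856 m, h = 0.0071 m, N = 26.3/60 = 0.438333 rev/s
γ̇ = π D N / h = (π)(0.0856)(0.438333) / 0.0071 = 16.6024 s⁻¹
ΔT = η·γ̇²·t_res/(ρ·cp) = [3830 × 16.6024² × 203.712] / [926 × 2570] = 90.3671 K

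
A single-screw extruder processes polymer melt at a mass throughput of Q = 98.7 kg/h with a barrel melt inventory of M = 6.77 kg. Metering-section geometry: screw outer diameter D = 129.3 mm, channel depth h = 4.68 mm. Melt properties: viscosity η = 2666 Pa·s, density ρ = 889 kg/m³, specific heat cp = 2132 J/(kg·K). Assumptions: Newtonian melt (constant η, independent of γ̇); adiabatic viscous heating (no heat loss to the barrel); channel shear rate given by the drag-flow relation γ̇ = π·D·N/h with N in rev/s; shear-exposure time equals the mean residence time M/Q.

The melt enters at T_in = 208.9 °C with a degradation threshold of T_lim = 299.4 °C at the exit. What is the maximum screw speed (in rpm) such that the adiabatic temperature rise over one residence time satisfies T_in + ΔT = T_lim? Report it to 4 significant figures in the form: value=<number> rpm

value=11.16 rpm

Throughput in SI: Q_s = 98.7 kg/h ÷ 3600 s/h = 0.0274167 kg/s
t_res = M / Q_s = 6.77 ÷ 0.0274167 = 246.93 s
Convert to metres: D = 0.1293 m, h = 0.00468 m
ΔT_a = T_lim − T_in = 299.4 − 208.9 = 90.5 K
γ̇_max² = ΔT_a·ρ·cp/(η·t_res) = 90.5·889·2132/(2666·246.93) = 260.557 s⁻²
γ̇_max = √260.557 = 16.1418 s⁻¹
N_max = γ̇_max·h / (π·D) = 16.1418 · 0.00468 / (π · 0.1293) = 0.185973 rev/s = 11.1584 rpm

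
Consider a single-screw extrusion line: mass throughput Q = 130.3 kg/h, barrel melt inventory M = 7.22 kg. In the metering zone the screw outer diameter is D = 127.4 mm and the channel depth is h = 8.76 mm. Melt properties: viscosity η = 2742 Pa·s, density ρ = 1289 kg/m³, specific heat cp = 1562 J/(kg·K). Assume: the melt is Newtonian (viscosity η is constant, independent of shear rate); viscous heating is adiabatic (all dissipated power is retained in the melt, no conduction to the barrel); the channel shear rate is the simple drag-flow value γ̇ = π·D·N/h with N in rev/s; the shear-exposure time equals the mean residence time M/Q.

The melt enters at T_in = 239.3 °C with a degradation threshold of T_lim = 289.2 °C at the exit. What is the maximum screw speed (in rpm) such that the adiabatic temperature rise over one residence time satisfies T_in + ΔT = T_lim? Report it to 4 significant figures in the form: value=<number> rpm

Q_s = Q / 3600 = 130.3 / 3600 = 0.0361944 kg/s
t_res = M / Q_s = 7.22 ÷ 0.0361944 = 199.478 s
D = 127.4 mm = 0.1274 m;  h = 8.76 mm = 0.00876 m
ΔT_a = T_lim − T_in = 289.2 − 239.3 = 49.9 K
Invert ΔT = ηγ̇²t_res/(ρcp) for γ̇: γ̇_max² = ΔT_a ρ cp / (η t_res) = 49.9·1289·1562 / (2742·199.478) = 183.684 s⁻²
γ̇_max = √183.684 = 13.553 s⁻¹
N_max = γ̇_max h / (πD) = 13.553·0.00876/(π·0.1274) = 0.296634 rev/s → ×60 = 17.798 rpm

value=17.80 rpm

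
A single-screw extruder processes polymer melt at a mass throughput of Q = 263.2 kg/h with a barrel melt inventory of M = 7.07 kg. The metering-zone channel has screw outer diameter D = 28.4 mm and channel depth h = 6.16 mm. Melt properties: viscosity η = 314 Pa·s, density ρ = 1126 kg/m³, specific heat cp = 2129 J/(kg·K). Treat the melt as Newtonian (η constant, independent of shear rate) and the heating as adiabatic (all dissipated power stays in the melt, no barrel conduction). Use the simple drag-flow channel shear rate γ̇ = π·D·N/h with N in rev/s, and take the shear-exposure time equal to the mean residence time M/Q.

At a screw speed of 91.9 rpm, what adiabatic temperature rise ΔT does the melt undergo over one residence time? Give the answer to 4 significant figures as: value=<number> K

Throughput in SI: Q_s = 263.2 kg/h ÷ 3600 s/h = 0.0731111 kg/s
t_res = M / Q_s = 7.07 ÷ 0.0731111 = 96.7021 s
Convert to SI: D = 0.0284 m, h = 0.00616 m, N = 91.9/60 = 1.53167 rev/s
γ̇ = π·D·N / h = π · 0.0284 · 1.53167 / 0.00616 = 22.1846 s⁻¹
ΔT = η·γ̇²·t_res / (ρ·cp) = 314 · (22.1846)² · 96.7021 / (1126 · 2129) = 6.23383 K

value=6.234 K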